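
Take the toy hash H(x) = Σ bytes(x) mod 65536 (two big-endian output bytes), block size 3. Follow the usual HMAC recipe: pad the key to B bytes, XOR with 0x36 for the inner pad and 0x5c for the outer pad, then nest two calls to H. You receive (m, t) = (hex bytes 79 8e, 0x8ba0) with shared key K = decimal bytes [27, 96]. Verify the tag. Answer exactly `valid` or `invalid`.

Key decimal bytes [27, 96] = 1b 60 is 2 bytes ≤ B = 3; zero-pad to 3 bytes: K' = 1b 60 00.
K' ⊕ ipad = 2d 56 36; K' ⊕ opad = 47 3c 5c.
Inner hash: sum = 45+86+54+121+142 = 448 → 01 c0.
Outer hash (recomputed tag): sum = 71+60+92+1+192 = 416 → 01 a0.
Recomputed tag = 01a0; claimed = 8ba0 → mismatch.

invalid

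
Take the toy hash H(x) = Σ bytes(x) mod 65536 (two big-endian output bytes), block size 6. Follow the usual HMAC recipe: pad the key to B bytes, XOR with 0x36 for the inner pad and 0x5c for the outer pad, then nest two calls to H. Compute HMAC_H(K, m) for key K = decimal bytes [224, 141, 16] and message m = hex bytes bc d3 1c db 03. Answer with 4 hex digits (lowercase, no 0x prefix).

03d3

Key decimal bytes [224, 141, 16] = e0 8d 10 is 3 bytes ≤ B = 6; zero-pad to 6 bytes: K' = e0 8d 10 00 00 00.
K' ⊕ ipad = d6 bb 26 36 36 36.  K' ⊕ opad = bc d1 4c 5c 5c 5c.
Inner input = (K'⊕ipad) ∥ m = d6 bb 26 36 36 36 ∥ bc d3 1c db 03.
Inner hash: sum = 214+187+38+54+54+54+188+211+28+219+3 = 1250 → 04 e2.
Outer input = (K'⊕opad) ∥ inner = bc d1 4c 5c 5c 5c ∥ 04 e2.
Outer hash (tag): sum = 188+209+76+92+92+92+4+226 = 979 → 03 d3.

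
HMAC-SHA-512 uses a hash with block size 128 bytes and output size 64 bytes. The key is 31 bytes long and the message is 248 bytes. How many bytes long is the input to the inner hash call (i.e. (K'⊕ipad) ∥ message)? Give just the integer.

Key is 31 ≤ 128 bytes, zero-padded: |K'| = 128.
Inner input = (K'⊕ipad) ∥ m → 128 + 248 = 376 bytes.

376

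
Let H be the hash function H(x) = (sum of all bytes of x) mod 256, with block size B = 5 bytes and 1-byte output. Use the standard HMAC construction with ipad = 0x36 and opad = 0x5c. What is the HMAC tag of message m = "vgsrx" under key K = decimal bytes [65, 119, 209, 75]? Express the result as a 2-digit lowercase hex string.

Key decimal bytes [65, 119, 209, 75] = 41 77 d1 4b is 4 bytes ≤ B = 5; zero-pad to 5 bytes: K' = 41 77 d1 4b 00.
K' ⊕ ipad = 77 41 e7 7d 36.  K' ⊕ opad = 1d 2b 8d 17 5c.
Inner input = (K'⊕ipad) ∥ m = 77 41 e7 7d 36 ∥ 76 67 73 72 78.
Inner hash: sum = 119+65+231+125+54+118+103+115+114+120 = 1164; mod 256 = 140 → 8c.
Outer input = (K'⊕opad) ∥ inner = 1d 2b 8d 17 5c ∥ 8c.
Outer hash (tag): sum = 29+43+141+23+92+140 = 468; mod 256 = 212 → d4.

d4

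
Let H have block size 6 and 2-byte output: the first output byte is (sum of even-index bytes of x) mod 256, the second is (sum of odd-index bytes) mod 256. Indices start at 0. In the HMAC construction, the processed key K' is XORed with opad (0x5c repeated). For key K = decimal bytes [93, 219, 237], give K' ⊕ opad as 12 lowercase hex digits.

Key decimal bytes [93, 219, 237] = 5d db ed is 3 bytes ≤ B = 6; zero-pad to 6 bytes: K' = 5d db ed 00 00 00.
XOR each byte with 0x5c: 5d⊕5c=01, db⊕5c=87, ed⊕5c=b1, 00⊕5c=5c, 00⊕5c=5c, 00⊕5c=5c.

0187b15c5c5c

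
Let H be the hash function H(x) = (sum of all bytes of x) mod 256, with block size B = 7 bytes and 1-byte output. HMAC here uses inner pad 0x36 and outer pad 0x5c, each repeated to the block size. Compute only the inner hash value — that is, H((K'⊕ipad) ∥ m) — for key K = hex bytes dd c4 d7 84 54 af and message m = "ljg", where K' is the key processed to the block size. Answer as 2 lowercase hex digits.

Key hex bytes dd c4 d7 84 54 af is 6 bytes ≤ B = 7; zero-pad to 7 bytes: K' = dd c4 d7 84 54 af 00.
K' ⊕ ipad = eb f2 e1 b2 62 99 36.
Inner input = eb f2 e1 b2 62 99 36 ∥ 6c 6a 67.
Inner hash: sum = 235+242+225+178+98+153+54+108+106+103 = 1502; mod 256 = 222 → de.

de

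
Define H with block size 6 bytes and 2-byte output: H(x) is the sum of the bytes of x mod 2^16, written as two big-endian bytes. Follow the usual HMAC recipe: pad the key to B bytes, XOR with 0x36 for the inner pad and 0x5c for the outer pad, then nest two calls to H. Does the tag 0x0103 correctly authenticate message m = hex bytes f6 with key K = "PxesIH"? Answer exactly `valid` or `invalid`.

Key "PxesIH" = 50 78 65 73 49 48 is exactly B = 6 bytes: K' = 50 78 65 73 49 48.
K' ⊕ ipad = 66 4e 53 45 7f 7e; K' ⊕ opad = 0c 24 39 2f 15 14.
Inner hash: sum = 102+78+83+69+127+126+246 = 831 → 03 3f.
Outer hash (recomputed tag): sum = 12+36+57+47+21+20+3+63 = 259 → 01 03.
Recomputed tag = 0103; claimed = 0103 → match.

valid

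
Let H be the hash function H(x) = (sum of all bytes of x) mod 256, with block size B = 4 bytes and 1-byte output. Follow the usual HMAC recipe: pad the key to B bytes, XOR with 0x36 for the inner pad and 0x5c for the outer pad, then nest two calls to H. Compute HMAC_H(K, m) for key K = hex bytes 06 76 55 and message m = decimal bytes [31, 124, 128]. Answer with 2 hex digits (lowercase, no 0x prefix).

Key hex bytes 06 76 55 is 3 bytes ≤ B = 4; zero-pad to 4 bytes: K' = 06 76 55 00.
K' ⊕ ipad = 30 40 63 36.  K' ⊕ opad = 5a 2a 09 5c.
Inner input = (K'⊕ipad) ∥ m = 30 40 63 36 ∥ 1f 7c 80.
Inner hash: sum = 48+64+99+54+31+124+128 = 548; mod 256 = 36 → 24.
Outer input = (K'⊕opad) ∥ inner = 5a 2a 09 5c ∥ 24.
Outer hash (tag): sum = 90+42+9+92+36 = 269; mod 256 = 13 → 0d.

0d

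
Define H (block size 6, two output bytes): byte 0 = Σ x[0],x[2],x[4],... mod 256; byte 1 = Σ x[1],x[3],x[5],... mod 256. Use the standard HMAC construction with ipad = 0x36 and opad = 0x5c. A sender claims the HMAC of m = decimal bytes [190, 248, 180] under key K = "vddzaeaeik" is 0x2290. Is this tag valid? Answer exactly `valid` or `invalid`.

Key "vddzaeaeik" = 76 64 64 7a 61 65 61 65 69 6b is 10 bytes > B = 6, so hash it first: H(key) = 05 13, then zero-pad to 6 bytes: K' = 05 13 00 00 00 00.
K' ⊕ ipad = 33 25 36 36 36 36; K' ⊕ opad = 59 4f 5c 5c 5c 5c.
Inner hash: even-index sum = 529 mod 256 = 17; odd-index sum = 393 mod 256 = 137 → 11 89.
Outer hash (recomputed tag): even-index sum = 290 mod 256 = 34; odd-index sum = 400 mod 256 = 144 → 22 90.
Recomputed tag = 2290; claimed = 2290 → match.

valid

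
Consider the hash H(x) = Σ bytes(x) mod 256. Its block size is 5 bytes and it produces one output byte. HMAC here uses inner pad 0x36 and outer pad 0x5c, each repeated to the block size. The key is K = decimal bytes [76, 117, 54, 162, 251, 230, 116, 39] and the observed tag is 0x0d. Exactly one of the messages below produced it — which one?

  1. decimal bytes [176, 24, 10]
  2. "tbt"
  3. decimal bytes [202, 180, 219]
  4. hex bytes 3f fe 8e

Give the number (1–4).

Key decimal bytes [76, 117, 54, 162, 251, 230, 116, 39] = 4c 75 36 a2 fb e6 74 27 is 8 bytes > B = 5, so hash it first: H(key) = 15, then zero-pad to 5 bytes: K' = 15 00 00 00 00.
K' ⊕ ipad = 23 36 36 36 36; K' ⊕ opad = 49 5c 5c 5c 5c.
m1: inner = H(23 36 36 36 36 b0 18 0a) = cd; tag = H(49 5c 5c 5c 5c cd) = 86
m2: inner = H(23 36 36 36 36 74 62 74) = 45; tag = H(49 5c 5c 5c 5c 45) = fe
m3: inner = H(23 36 36 36 36 ca b4 db) = 54; tag = H(49 5c 5c 5c 5c 54) = 0d ← matches
m4: inner = H(23 36 36 36 36 3f fe 8e) = c6; tag = H(49 5c 5c 5c 5c c6) = 7f

3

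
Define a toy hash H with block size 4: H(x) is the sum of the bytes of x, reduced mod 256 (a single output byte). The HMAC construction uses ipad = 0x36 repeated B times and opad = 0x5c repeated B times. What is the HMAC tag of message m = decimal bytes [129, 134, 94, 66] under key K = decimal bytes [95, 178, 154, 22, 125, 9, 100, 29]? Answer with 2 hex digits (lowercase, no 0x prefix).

ef

Key decimal bytes [95, 178, 154, 22, 125, 9, 100, 29] = 5f b2 9a 16 7d 09 64 1d is 8 bytes > B = 4, so hash it first: H(key) = c8, then zero-pad to 4 bytes: K' = c8 00 00 00.
K' ⊕ ipad = fe 36 36 36.  K' ⊕ opad = 94 5c 5c 5c.
Inner input = (K'⊕ipad) ∥ m = fe 36 36 36 ∥ 81 86 5e 42.
Inner hash: sum = 254+54+54+54+129+134+94+66 = 839; mod 256 = 71 → 47.
Outer input = (K'⊕opad) ∥ inner = 94 5c 5c 5c ∥ 47.
Outer hash (tag): sum = 148+92+92+92+71 = 495; mod 256 = 239 → ef.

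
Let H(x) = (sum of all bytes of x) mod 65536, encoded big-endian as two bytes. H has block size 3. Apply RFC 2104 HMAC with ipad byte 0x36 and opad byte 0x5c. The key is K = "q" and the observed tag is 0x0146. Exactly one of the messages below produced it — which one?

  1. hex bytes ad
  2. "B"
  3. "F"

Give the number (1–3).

Key "q" = 71 is 1 byte ≤ B = 3; zero-pad to 3 bytes: K' = 71 00 00.
K' ⊕ ipad = 47 36 36; K' ⊕ opad = 2d 5c 5c.
m1: inner = H(47 36 36 ad) = 01 60; tag = H(2d 5c 5c 01 60) = 0146 ← matches
m2: inner = H(47 36 36 42) = 00 f5; tag = H(2d 5c 5c 00 f5) = 01da
m3: inner = H(47 36 36 46) = 00 f9; tag = H(2d 5c 5c 00 f9) = 01de

1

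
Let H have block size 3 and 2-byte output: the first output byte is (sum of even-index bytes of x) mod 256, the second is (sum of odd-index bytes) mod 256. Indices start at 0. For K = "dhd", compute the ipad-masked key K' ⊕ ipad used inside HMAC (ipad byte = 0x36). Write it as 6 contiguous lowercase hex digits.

525e52

Key "dhd" = 64 68 64 is exactly B = 3 bytes: K' = 64 68 64.
XOR each byte with 0x36: 64⊕36=52, 68⊕36=5e, 64⊕36=52.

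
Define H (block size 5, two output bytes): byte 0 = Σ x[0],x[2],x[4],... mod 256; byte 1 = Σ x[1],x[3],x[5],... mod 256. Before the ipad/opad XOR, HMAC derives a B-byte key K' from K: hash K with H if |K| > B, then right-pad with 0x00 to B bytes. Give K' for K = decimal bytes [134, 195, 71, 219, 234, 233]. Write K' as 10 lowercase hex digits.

|K| = 6 > B = 5, so first hash the key.
H(K): even-index sum = 439 mod 256 = 183; odd-index sum = 647 mod 256 = 135 → b7 87.
Zero-pad H(K) = b7 87 to 5 bytes: K' = b7 87 00 00 00.

b787000000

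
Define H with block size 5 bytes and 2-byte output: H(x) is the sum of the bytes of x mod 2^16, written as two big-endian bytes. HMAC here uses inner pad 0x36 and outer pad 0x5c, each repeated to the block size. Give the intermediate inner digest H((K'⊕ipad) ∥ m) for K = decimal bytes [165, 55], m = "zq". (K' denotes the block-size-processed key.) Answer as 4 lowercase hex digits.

0221

Key decimal bytes [165, 55] = a5 37 is 2 bytes ≤ B = 5; zero-pad to 5 bytes: K' = a5 37 00 00 00.
K' ⊕ ipad = 93 01 36 36 36.
Inner input = 93 01 36 36 36 ∥ 7a 71.
Inner hash: sum = 147+1+54+54+54+122+113 = 545 → 02 21.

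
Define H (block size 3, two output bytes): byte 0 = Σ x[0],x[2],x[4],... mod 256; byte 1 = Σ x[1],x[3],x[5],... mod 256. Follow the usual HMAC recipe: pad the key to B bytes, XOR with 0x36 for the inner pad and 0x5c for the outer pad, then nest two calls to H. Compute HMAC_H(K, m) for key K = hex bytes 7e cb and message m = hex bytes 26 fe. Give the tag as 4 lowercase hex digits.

a113

Key hex bytes 7e cb is 2 bytes ≤ B = 3; zero-pad to 3 bytes: K' = 7e cb 00.
K' ⊕ ipad = 48 fd 36.  K' ⊕ opad = 22 97 5c.
Inner input = (K'⊕ipad) ∥ m = 48 fd 36 ∥ 26 fe.
Inner hash: even-index sum = 380 mod 256 = 124; odd-index sum = 291 mod 256 = 35 → 7c 23.
Outer input = (K'⊕opad) ∥ inner = 22 97 5c ∥ 7c 23.
Outer hash (tag): even-index sum = 161 mod 256 = 161; odd-index sum = 275 mod 256 = 19 → a1 13.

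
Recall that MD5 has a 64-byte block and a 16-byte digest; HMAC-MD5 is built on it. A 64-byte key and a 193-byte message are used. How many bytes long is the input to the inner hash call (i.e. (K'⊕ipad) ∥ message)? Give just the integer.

257

Key is 64 ≤ 64 bytes, zero-padded: |K'| = 64.
Inner input = (K'⊕ipad) ∥ m → 64 + 193 = 257 bytes.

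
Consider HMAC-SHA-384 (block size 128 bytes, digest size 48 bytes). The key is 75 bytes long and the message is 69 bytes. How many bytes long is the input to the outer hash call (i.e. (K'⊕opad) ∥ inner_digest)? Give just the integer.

176

Key is 75 ≤ 128 bytes, zero-padded: |K'| = 128.
Outer input = (K'⊕opad) ∥ H(inner) → 128 + 48 = 176 bytes.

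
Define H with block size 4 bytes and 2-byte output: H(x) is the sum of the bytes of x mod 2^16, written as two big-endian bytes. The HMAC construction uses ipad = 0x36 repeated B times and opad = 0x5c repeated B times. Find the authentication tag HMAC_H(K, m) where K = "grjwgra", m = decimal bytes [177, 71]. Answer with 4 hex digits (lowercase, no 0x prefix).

021a

Key "grjwgra" = 67 72 6a 77 67 72 61 is 7 bytes > B = 4, so hash it first: H(key) = 02 f4, then zero-pad to 4 bytes: K' = 02 f4 00 00.
K' ⊕ ipad = 34 c2 36 36.  K' ⊕ opad = 5e a8 5c 5c.
Inner input = (K'⊕ipad) ∥ m = 34 c2 36 36 ∥ b1 47.
Inner hash: sum = 52+194+54+54+177+71 = 602 → 02 5a.
Outer input = (K'⊕opad) ∥ inner = 5e a8 5c 5c ∥ 02 5a.
Outer hash (tag): sum = 94+168+92+92+2+90 = 538 → 02 1a.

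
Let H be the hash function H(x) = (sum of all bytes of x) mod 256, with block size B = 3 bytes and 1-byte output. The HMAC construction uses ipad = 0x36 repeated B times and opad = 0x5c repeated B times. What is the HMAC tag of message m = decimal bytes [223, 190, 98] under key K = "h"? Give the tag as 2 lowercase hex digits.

Key "h" = 68 is 1 byte ≤ B = 3; zero-pad to 3 bytes: K' = 68 00 00.
K' ⊕ ipad = 5e 36 36.  K' ⊕ opad = 34 5c 5c.
Inner input = (K'⊕ipad) ∥ m = 5e 36 36 ∥ df be 62.
Inner hash: sum = 94+54+54+223+190+98 = 713; mod 256 = 201 → c9.
Outer input = (K'⊕opad) ∥ inner = 34 5c 5c ∥ c9.
Outer hash (tag): sum = 52+92+92+201 = 437; mod 256 = 181 → b5.

b5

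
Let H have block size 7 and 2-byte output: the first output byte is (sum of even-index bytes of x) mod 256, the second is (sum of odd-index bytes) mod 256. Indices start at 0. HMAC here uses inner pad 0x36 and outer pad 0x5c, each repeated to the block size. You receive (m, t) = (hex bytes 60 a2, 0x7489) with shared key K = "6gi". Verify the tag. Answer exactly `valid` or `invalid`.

Key "6gi" = 36 67 69 is 3 bytes ≤ B = 7; zero-pad to 7 bytes: K' = 36 67 69 00 00 00 00.
K' ⊕ ipad = 00 51 5f 36 36 36 36; K' ⊕ opad = 6a 3b 35 5c 5c 5c 5c.
Inner hash: even-index sum = 365 mod 256 = 109; odd-index sum = 285 mod 256 = 29 → 6d 1d.
Outer hash (recomputed tag): even-index sum = 372 mod 256 = 116; odd-index sum = 352 mod 256 = 96 → 74 60.
Recomputed tag = 7460; claimed = 7489 → mismatch.

invalid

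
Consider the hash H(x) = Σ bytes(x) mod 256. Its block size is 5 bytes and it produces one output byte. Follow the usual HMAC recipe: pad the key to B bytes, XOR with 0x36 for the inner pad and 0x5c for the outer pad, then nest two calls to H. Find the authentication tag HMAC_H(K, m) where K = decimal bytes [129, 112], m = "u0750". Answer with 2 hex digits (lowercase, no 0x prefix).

Key decimal bytes [129, 112] = 81 70 is 2 bytes ≤ B = 5; zero-pad to 5 bytes: K' = 81 70 00 00 00.
K' ⊕ ipad = b7 46 36 36 36.  K' ⊕ opad = dd 2c 5c 5c 5c.
Inner input = (K'⊕ipad) ∥ m = b7 46 36 36 36 ∥ 75 30 37 35 30.
Inner hash: sum = 183+70+54+54+54+117+48+55+53+48 = 736; mod 256 = 224 → e0.
Outer input = (K'⊕opad) ∥ inner = dd 2c 5c 5c 5c ∥ e0.
Outer hash (tag): sum = 221+44+92+92+92+224 = 765; mod 256 = 253 → fd.

fd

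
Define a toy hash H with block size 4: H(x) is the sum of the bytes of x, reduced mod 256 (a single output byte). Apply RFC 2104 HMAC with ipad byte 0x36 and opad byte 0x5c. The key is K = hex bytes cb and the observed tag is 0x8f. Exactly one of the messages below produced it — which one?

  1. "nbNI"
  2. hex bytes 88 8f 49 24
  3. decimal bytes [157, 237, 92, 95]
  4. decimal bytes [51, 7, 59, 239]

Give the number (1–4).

3

Key hex bytes cb is 1 byte ≤ B = 4; zero-pad to 4 bytes: K' = cb 00 00 00.
K' ⊕ ipad = fd 36 36 36; K' ⊕ opad = 97 5c 5c 5c.
m1: inner = H(fd 36 36 36 6e 62 4e 49) = 06; tag = H(97 5c 5c 5c 06) = b1
m2: inner = H(fd 36 36 36 88 8f 49 24) = 23; tag = H(97 5c 5c 5c 23) = ce
m3: inner = H(fd 36 36 36 9d ed 5c 5f) = e4; tag = H(97 5c 5c 5c e4) = 8f ← matches
m4: inner = H(fd 36 36 36 33 07 3b ef) = 03; tag = H(97 5c 5c 5c 03) = ae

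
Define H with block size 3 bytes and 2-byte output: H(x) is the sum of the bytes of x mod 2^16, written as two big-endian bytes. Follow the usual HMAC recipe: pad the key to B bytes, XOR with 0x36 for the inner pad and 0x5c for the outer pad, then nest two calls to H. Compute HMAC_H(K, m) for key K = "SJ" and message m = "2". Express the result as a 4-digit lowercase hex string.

00cb

Key "SJ" = 53 4a is 2 bytes ≤ B = 3; zero-pad to 3 bytes: K' = 53 4a 00.
K' ⊕ ipad = 65 7c 36.  K' ⊕ opad = 0f 16 5c.
Inner input = (K'⊕ipad) ∥ m = 65 7c 36 ∥ 32.
Inner hash: sum = 101+124+54+50 = 329 → 01 49.
Outer input = (K'⊕opad) ∥ inner = 0f 16 5c ∥ 01 49.
Outer hash (tag): sum = 15+22+92+1+73 = 203 → 00 cb.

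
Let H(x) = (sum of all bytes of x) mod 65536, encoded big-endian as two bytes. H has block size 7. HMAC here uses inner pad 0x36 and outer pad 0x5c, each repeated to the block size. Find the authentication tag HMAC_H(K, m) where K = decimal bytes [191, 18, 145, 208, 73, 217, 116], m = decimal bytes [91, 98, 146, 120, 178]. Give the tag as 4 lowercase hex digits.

03b5

Key decimal bytes [191, 18, 145, 208, 73, 217, 116] = bf 12 91 d0 49 d9 74 is exactly B = 7 bytes: K' = bf 12 91 d0 49 d9 74.
K' ⊕ ipad = 89 24 a7 e6 7f ef 42.  K' ⊕ opad = e3 4e cd 8c 15 85 28.
Inner input = (K'⊕ipad) ∥ m = 89 24 a7 e6 7f ef 42 ∥ 5b 62 92 78 b2.
Inner hash: sum = 137+36+167+230+127+239+66+91+98+146+120+178 = 1635 → 06 63.
Outer input = (K'⊕opad) ∥ inner = e3 4e cd 8c 15 85 28 ∥ 06 63.
Outer hash (tag): sum = 227+78+205+140+21+133+40+6+99 = 949 → 03 b5.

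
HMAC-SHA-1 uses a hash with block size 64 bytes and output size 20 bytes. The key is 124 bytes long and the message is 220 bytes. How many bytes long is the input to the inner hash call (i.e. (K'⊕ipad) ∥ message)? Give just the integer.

Key is 124 > 64 bytes, so it is hashed to 20 bytes then zero-padded to 64: |K'| = 64.
Inner input = (K'⊕ipad) ∥ m → 64 + 220 = 284 bytes.

284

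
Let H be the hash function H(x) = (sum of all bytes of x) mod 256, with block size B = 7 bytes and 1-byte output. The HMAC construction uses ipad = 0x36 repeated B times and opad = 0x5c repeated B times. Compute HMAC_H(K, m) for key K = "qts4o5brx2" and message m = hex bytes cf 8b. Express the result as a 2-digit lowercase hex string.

Key "qts4o5brx2" = 71 74 73 34 6f 35 62 72 78 32 is 10 bytes > B = 7, so hash it first: H(key) = ae, then zero-pad to 7 bytes: K' = ae 00 00 00 00 00 00.
K' ⊕ ipad = 98 36 36 36 36 36 36.  K' ⊕ opad = f2 5c 5c 5c 5c 5c 5c.
Inner input = (K'⊕ipad) ∥ m = 98 36 36 36 36 36 36 ∥ cf 8b.
Inner hash: sum = 152+54+54+54+54+54+54+207+139 = 822; mod 256 = 54 → 36.
Outer input = (K'⊕opad) ∥ inner = f2 5c 5c 5c 5c 5c 5c ∥ 36.
Outer hash (tag): sum = 242+92+92+92+92+92+92+54 = 848; mod 256 = 80 → 50.

50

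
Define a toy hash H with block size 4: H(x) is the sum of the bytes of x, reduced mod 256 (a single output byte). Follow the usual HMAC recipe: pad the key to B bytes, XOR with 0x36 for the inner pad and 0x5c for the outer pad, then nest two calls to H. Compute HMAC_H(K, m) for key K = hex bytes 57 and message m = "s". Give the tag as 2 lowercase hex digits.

Key hex bytes 57 is 1 byte ≤ B = 4; zero-pad to 4 bytes: K' = 57 00 00 00.
K' ⊕ ipad = 61 36 36 36.  K' ⊕ opad = 0b 5c 5c 5c.
Inner input = (K'⊕ipad) ∥ m = 61 36 36 36 ∥ 73.
Inner hash: sum = 97+54+54+54+115 = 374; mod 256 = 118 → 76.
Outer input = (K'⊕opad) ∥ inner = 0b 5c 5c 5c ∥ 76.
Outer hash (tag): sum = 11+92+92+92+118 = 405; mod 256 = 149 → 95.

95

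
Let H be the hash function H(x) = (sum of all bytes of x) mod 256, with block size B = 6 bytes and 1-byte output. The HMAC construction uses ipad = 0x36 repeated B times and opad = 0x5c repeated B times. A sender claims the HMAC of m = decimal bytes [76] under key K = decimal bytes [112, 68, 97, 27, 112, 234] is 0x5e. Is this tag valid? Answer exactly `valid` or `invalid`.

invalid

Key decimal bytes [112, 68, 97, 27, 112, 234] = 70 44 61 1b 70 ea is exactly B = 6 bytes: K' = 70 44 61 1b 70 ea.
K' ⊕ ipad = 46 72 57 2d 46 dc; K' ⊕ opad = 2c 18 3d 47 2c b6.
Inner hash: sum = 70+114+87+45+70+220+76 = 682; mod 256 = 170 → aa.
Outer hash (recomputed tag): sum = 44+24+61+71+44+182+170 = 596; mod 256 = 84 → 54.
Recomputed tag = 54; claimed = 5e → mismatch.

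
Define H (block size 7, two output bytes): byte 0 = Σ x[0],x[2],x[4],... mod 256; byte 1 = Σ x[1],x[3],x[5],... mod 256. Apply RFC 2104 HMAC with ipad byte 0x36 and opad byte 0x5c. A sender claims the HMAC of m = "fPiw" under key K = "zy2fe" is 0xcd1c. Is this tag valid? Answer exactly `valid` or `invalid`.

invalid

Key "zy2fe" = 7a 79 32 66 65 is 5 bytes ≤ B = 7; zero-pad to 7 bytes: K' = 7a 79 32 66 65 00 00.
K' ⊕ ipad = 4c 4f 04 50 53 36 36; K' ⊕ opad = 26 25 6e 3a 39 5c 5c.
Inner hash: even-index sum = 416 mod 256 = 160; odd-index sum = 420 mod 256 = 164 → a0 a4.
Outer hash (recomputed tag): even-index sum = 461 mod 256 = 205; odd-index sum = 347 mod 256 = 91 → cd 5b.
Recomputed tag = cd5b; claimed = cd1c → mismatch.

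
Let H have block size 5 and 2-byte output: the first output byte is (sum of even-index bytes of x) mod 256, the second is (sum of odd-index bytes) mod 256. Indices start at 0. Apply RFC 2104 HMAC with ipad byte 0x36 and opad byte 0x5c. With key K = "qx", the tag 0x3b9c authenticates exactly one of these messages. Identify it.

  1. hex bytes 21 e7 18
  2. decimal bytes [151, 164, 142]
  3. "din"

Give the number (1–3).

3

Key "qx" = 71 78 is 2 bytes ≤ B = 5; zero-pad to 5 bytes: K' = 71 78 00 00 00.
K' ⊕ ipad = 47 4e 36 36 36; K' ⊕ opad = 2d 24 5c 5c 5c.
m1: inner = H(47 4e 36 36 36 21 e7 18) = 9a bd; tag = H(2d 24 5c 5c 5c 9a bd) = a21a
m2: inner = H(47 4e 36 36 36 97 a4 8e) = 57 a9; tag = H(2d 24 5c 5c 5c 57 a9) = 8ed7
m3: inner = H(47 4e 36 36 36 64 69 6e) = 1c 56; tag = H(2d 24 5c 5c 5c 1c 56) = 3b9c ← matches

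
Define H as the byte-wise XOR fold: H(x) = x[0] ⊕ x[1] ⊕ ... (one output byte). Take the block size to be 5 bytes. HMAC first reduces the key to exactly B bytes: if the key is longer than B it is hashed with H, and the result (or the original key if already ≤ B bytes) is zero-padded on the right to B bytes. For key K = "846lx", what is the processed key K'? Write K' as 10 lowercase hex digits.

3834366c78

Key "846lx" = 38 34 36 6c 78 is exactly B = 5 bytes: K' = 38 34 36 6c 78.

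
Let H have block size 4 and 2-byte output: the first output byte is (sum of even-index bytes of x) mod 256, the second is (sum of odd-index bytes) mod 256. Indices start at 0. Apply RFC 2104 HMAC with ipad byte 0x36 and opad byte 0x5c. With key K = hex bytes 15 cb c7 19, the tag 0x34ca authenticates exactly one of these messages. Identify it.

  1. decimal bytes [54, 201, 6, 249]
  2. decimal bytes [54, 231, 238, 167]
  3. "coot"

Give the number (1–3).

1

Key hex bytes 15 cb c7 19 is exactly B = 4 bytes: K' = 15 cb c7 19.
K' ⊕ ipad = 23 fd f1 2f; K' ⊕ opad = 49 97 9b 45.
m1: inner = H(23 fd f1 2f 36 c9 06 f9) = 50 ee; tag = H(49 97 9b 45 50 ee) = 34ca ← matches
m2: inner = H(23 fd f1 2f 36 e7 ee a7) = 38 ba; tag = H(49 97 9b 45 38 ba) = 1c96
m3: inner = H(23 fd f1 2f 63 6f 6f 74) = e6 0f; tag = H(49 97 9b 45 e6 0f) = caeb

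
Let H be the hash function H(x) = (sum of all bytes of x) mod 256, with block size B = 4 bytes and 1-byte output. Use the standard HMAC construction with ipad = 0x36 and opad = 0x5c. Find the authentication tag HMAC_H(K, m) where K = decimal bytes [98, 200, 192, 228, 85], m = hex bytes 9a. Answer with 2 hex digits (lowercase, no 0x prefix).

Key decimal bytes [98, 200, 192, 228, 85] = 62 c8 c0 e4 55 is 5 bytes > B = 4, so hash it first: H(key) = 23, then zero-pad to 4 bytes: K' = 23 00 00 00.
K' ⊕ ipad = 15 36 36 36.  K' ⊕ opad = 7f 5c 5c 5c.
Inner input = (K'⊕ipad) ∥ m = 15 36 36 36 ∥ 9a.
Inner hash: sum = 21+54+54+54+154 = 337; mod 256 = 81 → 51.
Outer input = (K'⊕opad) ∥ inner = 7f 5c 5c 5c ∥ 51.
Outer hash (tag): sum = 127+92+92+92+81 = 484; mod 256 = 228 → e4.

e4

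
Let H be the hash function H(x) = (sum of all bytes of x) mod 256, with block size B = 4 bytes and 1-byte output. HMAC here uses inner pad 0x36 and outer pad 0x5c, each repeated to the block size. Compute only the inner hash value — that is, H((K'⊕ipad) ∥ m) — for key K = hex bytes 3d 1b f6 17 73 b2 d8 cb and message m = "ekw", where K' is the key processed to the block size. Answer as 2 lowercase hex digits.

04

Key hex bytes 3d 1b f6 17 73 b2 d8 cb is 8 bytes > B = 4, so hash it first: H(key) = 2d, then zero-pad to 4 bytes: K' = 2d 00 00 00.
K' ⊕ ipad = 1b 36 36 36.
Inner input = 1b 36 36 36 ∥ 65 6b 77.
Inner hash: sum = 27+54+54+54+101+107+119 = 516; mod 256 = 4 → 04.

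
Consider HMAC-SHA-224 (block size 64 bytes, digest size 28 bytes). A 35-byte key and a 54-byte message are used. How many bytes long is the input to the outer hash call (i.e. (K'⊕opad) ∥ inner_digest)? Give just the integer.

Key is 35 ≤ 64 bytes, zero-padded: |K'| = 64.
Outer input = (K'⊕opad) ∥ H(inner) → 64 + 28 = 92 bytes.

92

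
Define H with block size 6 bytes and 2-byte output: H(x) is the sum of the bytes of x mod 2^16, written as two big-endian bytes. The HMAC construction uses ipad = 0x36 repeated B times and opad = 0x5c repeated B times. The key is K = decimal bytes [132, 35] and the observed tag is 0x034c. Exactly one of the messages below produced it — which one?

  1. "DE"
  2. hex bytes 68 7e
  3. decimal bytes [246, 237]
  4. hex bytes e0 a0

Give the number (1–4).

Key decimal bytes [132, 35] = 84 23 is 2 bytes ≤ B = 6; zero-pad to 6 bytes: K' = 84 23 00 00 00 00.
K' ⊕ ipad = b2 15 36 36 36 36; K' ⊕ opad = d8 7f 5c 5c 5c 5c.
m1: inner = H(b2 15 36 36 36 36 44 45) = 02 28; tag = H(d8 7f 5c 5c 5c 5c 02 28) = 02f1
m2: inner = H(b2 15 36 36 36 36 68 7e) = 02 85; tag = H(d8 7f 5c 5c 5c 5c 02 85) = 034e
m3: inner = H(b2 15 36 36 36 36 f6 ed) = 03 82; tag = H(d8 7f 5c 5c 5c 5c 03 82) = 034c ← matches
m4: inner = H(b2 15 36 36 36 36 e0 a0) = 03 1f; tag = H(d8 7f 5c 5c 5c 5c 03 1f) = 02e9

3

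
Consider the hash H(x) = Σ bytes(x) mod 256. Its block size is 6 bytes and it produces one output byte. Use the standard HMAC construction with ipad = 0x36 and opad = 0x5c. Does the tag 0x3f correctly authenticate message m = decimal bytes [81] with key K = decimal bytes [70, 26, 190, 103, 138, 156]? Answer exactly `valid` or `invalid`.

Key decimal bytes [70, 26, 190, 103, 138, 156] = 46 1a be 67 8a 9c is exactly B = 6 bytes: K' = 46 1a be 67 8a 9c.
K' ⊕ ipad = 70 2c 88 51 bc aa; K' ⊕ opad = 1a 46 e2 3b d6 c0.
Inner hash: sum = 112+44+136+81+188+170+81 = 812; mod 256 = 44 → 2c.
Outer hash (recomputed tag): sum = 26+70+226+59+214+192+44 = 831; mod 256 = 63 → 3f.
Recomputed tag = 3f; claimed = 3f → match.

valid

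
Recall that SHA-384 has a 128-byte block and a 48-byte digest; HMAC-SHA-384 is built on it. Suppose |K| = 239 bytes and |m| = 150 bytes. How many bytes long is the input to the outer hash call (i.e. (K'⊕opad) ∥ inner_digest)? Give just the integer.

176

Key is 239 > 128 bytes, so it is hashed to 48 bytes then zero-padded to 128: |K'| = 128.
Outer input = (K'⊕opad) ∥ H(inner) → 128 + 48 = 176 bytes.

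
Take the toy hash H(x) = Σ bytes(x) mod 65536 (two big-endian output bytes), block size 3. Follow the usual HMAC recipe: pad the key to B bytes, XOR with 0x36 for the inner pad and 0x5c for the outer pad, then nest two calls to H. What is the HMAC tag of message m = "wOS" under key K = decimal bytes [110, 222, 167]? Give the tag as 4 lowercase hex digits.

Key decimal bytes [110, 222, 167] = 6e de a7 is exactly B = 3 bytes: K' = 6e de a7.
K' ⊕ ipad = 58 e8 91.  K' ⊕ opad = 32 82 fb.
Inner input = (K'⊕ipad) ∥ m = 58 e8 91 ∥ 77 4f 53.
Inner hash: sum = 88+232+145+119+79+83 = 746 → 02 ea.
Outer input = (K'⊕opad) ∥ inner = 32 82 fb ∥ 02 ea.
Outer hash (tag): sum = 50+130+251+2+234 = 667 → 02 9b.

029b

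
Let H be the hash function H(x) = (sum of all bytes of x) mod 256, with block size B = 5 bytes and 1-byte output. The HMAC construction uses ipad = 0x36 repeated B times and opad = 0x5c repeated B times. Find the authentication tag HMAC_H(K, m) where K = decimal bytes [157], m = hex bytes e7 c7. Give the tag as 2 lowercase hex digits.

Key decimal bytes [157] = 9d is 1 byte ≤ B = 5; zero-pad to 5 bytes: K' = 9d 00 00 00 00.
K' ⊕ ipad = ab 36 36 36 36.  K' ⊕ opad = c1 5c 5c 5c 5c.
Inner input = (K'⊕ipad) ∥ m = ab 36 36 36 36 ∥ e7 c7.
Inner hash: sum = 171+54+54+54+54+231+199 = 817; mod 256 = 49 → 31.
Outer input = (K'⊕opad) ∥ inner = c1 5c 5c 5c 5c ∥ 31.
Outer hash (tag): sum = 193+92+92+92+92+49 = 610; mod 256 = 98 → 62.

62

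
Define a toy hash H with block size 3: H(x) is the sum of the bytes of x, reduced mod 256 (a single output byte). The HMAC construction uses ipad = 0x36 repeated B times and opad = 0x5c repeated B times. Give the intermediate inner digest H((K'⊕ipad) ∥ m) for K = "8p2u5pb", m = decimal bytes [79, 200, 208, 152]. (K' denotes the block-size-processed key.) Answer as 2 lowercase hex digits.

Key "8p2u5pb" = 38 70 32 75 35 70 62 is 7 bytes > B = 3, so hash it first: H(key) = 56, then zero-pad to 3 bytes: K' = 56 00 00.
K' ⊕ ipad = 60 36 36.
Inner input = 60 36 36 ∥ 4f c8 d0 98.
Inner hash: sum = 96+54+54+79+200+208+152 = 843; mod 256 = 75 → 4b.

4b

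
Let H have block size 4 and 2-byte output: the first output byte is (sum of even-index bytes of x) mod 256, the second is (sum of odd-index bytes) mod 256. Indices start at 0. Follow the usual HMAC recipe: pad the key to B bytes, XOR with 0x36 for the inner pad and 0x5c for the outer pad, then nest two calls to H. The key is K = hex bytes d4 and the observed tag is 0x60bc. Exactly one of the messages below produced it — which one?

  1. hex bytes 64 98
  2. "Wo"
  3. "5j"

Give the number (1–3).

1

Key hex bytes d4 is 1 byte ≤ B = 4; zero-pad to 4 bytes: K' = d4 00 00 00.
K' ⊕ ipad = e2 36 36 36; K' ⊕ opad = 88 5c 5c 5c.
m1: inner = H(e2 36 36 36 64 98) = 7c 04; tag = H(88 5c 5c 5c 7c 04) = 60bc ← matches
m2: inner = H(e2 36 36 36 57 6f) = 6f db; tag = H(88 5c 5c 5c 6f db) = 5393
m3: inner = H(e2 36 36 36 35 6a) = 4d d6; tag = H(88 5c 5c 5c 4d d6) = 318e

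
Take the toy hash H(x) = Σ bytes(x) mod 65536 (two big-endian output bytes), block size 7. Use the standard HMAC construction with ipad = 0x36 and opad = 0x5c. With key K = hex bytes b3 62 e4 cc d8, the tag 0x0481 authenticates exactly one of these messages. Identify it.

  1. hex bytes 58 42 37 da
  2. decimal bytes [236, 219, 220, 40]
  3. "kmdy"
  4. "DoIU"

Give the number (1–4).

Key hex bytes b3 62 e4 cc d8 is 5 bytes ≤ B = 7; zero-pad to 7 bytes: K' = b3 62 e4 cc d8 00 00.
K' ⊕ ipad = 85 54 d2 fa ee 36 36; K' ⊕ opad = ef 3e b8 90 84 5c 5c.
m1: inner = H(85 54 d2 fa ee 36 36 58 42 37 da) = 05 aa; tag = H(ef 3e b8 90 84 5c 5c 05 aa) = 0460
m2: inner = H(85 54 d2 fa ee 36 36 ec db dc 28) = 06 ca; tag = H(ef 3e b8 90 84 5c 5c 06 ca) = 0481 ← matches
m3: inner = H(85 54 d2 fa ee 36 36 6b 6d 64 79) = 05 b4; tag = H(ef 3e b8 90 84 5c 5c 05 b4) = 046a
m4: inner = H(85 54 d2 fa ee 36 36 44 6f 49 55) = 05 50; tag = H(ef 3e b8 90 84 5c 5c 05 50) = 0406

2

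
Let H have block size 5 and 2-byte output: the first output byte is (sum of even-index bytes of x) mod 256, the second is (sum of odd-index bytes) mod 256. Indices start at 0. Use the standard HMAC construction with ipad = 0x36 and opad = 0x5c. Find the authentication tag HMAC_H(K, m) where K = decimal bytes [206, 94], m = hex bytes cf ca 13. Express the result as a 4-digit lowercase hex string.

ca8c

Key decimal bytes [206, 94] = ce 5e is 2 bytes ≤ B = 5; zero-pad to 5 bytes: K' = ce 5e 00 00 00.
K' ⊕ ipad = f8 68 36 36 36.  K' ⊕ opad = 92 02 5c 5c 5c.
Inner input = (K'⊕ipad) ∥ m = f8 68 36 36 36 ∥ cf ca 13.
Inner hash: even-index sum = 558 mod 256 = 46; odd-index sum = 384 mod 256 = 128 → 2e 80.
Outer input = (K'⊕opad) ∥ inner = 92 02 5c 5c 5c ∥ 2e 80.
Outer hash (tag): even-index sum = 458 mod 256 = 202; odd-index sum = 140 mod 256 = 140 → ca 8c.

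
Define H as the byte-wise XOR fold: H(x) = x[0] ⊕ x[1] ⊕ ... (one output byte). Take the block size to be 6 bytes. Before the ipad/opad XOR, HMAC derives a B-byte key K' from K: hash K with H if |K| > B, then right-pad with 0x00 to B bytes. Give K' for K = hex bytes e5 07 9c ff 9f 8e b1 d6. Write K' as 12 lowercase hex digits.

f70000000000

|K| = 8 > B = 6, so first hash the key.
H(K): XOR e5⊕07⊕9c⊕ff⊕9f⊕8e⊕b1⊕d6 = f7.
Zero-pad H(K) = f7 to 6 bytes: K' = f7 00 00 00 00 00.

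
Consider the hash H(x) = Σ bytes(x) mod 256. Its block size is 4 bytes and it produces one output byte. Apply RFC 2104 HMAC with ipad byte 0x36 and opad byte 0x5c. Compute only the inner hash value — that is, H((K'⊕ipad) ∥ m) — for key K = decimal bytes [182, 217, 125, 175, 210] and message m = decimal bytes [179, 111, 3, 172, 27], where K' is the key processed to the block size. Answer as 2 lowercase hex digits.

49

Key decimal bytes [182, 217, 125, 175, 210] = b6 d9 7d af d2 is 5 bytes > B = 4, so hash it first: H(key) = 8d, then zero-pad to 4 bytes: K' = 8d 00 00 00.
K' ⊕ ipad = bb 36 36 36.
Inner input = bb 36 36 36 ∥ b3 6f 03 ac 1b.
Inner hash: sum = 187+54+54+54+179+111+3+172+27 = 841; mod 256 = 73 → 49.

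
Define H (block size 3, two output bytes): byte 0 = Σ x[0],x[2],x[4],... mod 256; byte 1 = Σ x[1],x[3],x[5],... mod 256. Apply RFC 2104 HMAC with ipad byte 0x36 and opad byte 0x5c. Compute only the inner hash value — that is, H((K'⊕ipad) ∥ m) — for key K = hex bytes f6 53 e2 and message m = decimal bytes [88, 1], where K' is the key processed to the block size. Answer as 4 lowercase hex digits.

95bd

Key hex bytes f6 53 e2 is exactly B = 3 bytes: K' = f6 53 e2.
K' ⊕ ipad = c0 65 d4.
Inner input = c0 65 d4 ∥ 58 01.
Inner hash: even-index sum = 405 mod 256 = 149; odd-index sum = 189 mod 256 = 189 → 95 bd.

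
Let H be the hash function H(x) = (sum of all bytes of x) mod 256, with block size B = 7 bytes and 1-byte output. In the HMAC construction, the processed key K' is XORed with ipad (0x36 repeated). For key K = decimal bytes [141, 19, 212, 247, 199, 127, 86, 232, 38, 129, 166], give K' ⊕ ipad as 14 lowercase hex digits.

Key decimal bytes [141, 19, 212, 247, 199, 127, 86, 232, 38, 129, 166] = 8d 13 d4 f7 c7 7f 56 e8 26 81 a6 is 11 bytes > B = 7, so hash it first: H(key) = 3c, then zero-pad to 7 bytes: K' = 3c 00 00 00 00 00 00.
XOR each byte with 0x36: 3c⊕36=0a, 00⊕36=36, 00⊕36=36, 00⊕36=36, 00⊕36=36, 00⊕36=36, 00⊕36=36.

0a363636363636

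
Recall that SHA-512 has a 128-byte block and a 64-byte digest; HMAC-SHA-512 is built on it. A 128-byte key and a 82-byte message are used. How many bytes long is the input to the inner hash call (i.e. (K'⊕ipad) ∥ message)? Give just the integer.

Key is 128 ≤ 128 bytes, zero-padded: |K'| = 128.
Inner input = (K'⊕ipad) ∥ m → 128 + 82 = 210 bytes.

210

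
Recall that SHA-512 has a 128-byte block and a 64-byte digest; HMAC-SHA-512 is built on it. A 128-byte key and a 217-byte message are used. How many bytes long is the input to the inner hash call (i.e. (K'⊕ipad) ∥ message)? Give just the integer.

345

Key is 128 ≤ 128 bytes, zero-padded: |K'| = 128.
Inner input = (K'⊕ipad) ∥ m → 128 + 217 = 345 bytes.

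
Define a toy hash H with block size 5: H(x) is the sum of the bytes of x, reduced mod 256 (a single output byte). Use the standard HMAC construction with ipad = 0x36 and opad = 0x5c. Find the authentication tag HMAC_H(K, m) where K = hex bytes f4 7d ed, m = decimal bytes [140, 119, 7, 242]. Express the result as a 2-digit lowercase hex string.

Key hex bytes f4 7d ed is 3 bytes ≤ B = 5; zero-pad to 5 bytes: K' = f4 7d ed 00 00.
K' ⊕ ipad = c2 4b db 36 36.  K' ⊕ opad = a8 21 b1 5c 5c.
Inner input = (K'⊕ipad) ∥ m = c2 4b db 36 36 ∥ 8c 77 07 f2.
Inner hash: sum = 194+75+219+54+54+140+119+7+242 = 1104; mod 256 = 80 → 50.
Outer input = (K'⊕opad) ∥ inner = a8 21 b1 5c 5c ∥ 50.
Outer hash (tag): sum = 168+33+177+92+92+80 = 642; mod 256 = 130 → 82.

82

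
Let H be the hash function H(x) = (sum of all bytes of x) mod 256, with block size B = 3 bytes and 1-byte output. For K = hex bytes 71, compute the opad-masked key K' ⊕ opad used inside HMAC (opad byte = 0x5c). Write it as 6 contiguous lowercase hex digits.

Key hex bytes 71 is 1 byte ≤ B = 3; zero-pad to 3 bytes: K' = 71 00 00.
XOR each byte with 0x5c: 71⊕5c=2d, 00⊕5c=5c, 00⊕5c=5c.

2d5c5c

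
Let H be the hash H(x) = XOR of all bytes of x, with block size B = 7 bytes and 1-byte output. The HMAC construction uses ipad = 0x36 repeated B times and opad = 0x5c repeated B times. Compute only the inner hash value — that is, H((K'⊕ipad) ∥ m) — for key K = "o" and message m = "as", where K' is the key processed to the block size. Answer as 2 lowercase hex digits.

Key "o" = 6f is 1 byte ≤ B = 7; zero-pad to 7 bytes: K' = 6f 00 00 00 00 00 00.
K' ⊕ ipad = 59 36 36 36 36 36 36.
Inner input = 59 36 36 36 36 36 36 ∥ 61 73.
Inner hash: XOR 59⊕36⊕36⊕36⊕36⊕36⊕36⊕61⊕73 = 4b.

4b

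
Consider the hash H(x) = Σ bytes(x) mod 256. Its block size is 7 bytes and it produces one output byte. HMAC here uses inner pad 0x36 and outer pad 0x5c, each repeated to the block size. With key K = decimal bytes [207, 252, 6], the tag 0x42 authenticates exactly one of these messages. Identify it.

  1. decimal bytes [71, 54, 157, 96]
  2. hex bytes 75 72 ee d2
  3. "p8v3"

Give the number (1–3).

1

Key decimal bytes [207, 252, 6] = cf fc 06 is 3 bytes ≤ B = 7; zero-pad to 7 bytes: K' = cf fc 06 00 00 00 00.
K' ⊕ ipad = f9 ca 30 36 36 36 36; K' ⊕ opad = 93 a0 5a 5c 5c 5c 5c.
m1: inner = H(f9 ca 30 36 36 36 36 47 36 9d 60) = 45; tag = H(93 a0 5a 5c 5c 5c 5c 45) = 42 ← matches
m2: inner = H(f9 ca 30 36 36 36 36 75 72 ee d2) = 72; tag = H(93 a0 5a 5c 5c 5c 5c 72) = 6f
m3: inner = H(f9 ca 30 36 36 36 36 70 38 76 33) = 1c; tag = H(93 a0 5a 5c 5c 5c 5c 1c) = 19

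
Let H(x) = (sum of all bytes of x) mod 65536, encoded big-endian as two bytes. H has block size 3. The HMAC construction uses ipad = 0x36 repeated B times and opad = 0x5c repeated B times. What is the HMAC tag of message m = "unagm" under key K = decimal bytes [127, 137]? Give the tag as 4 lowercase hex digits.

Key decimal bytes [127, 137] = 7f 89 is 2 bytes ≤ B = 3; zero-pad to 3 bytes: K' = 7f 89 00.
K' ⊕ ipad = 49 bf 36.  K' ⊕ opad = 23 d5 5c.
Inner input = (K'⊕ipad) ∥ m = 49 bf 36 ∥ 75 6e 61 67 6d.
Inner hash: sum = 73+191+54+117+110+97+103+109 = 854 → 03 56.
Outer input = (K'⊕opad) ∥ inner = 23 d5 5c ∥ 03 56.
Outer hash (tag): sum = 35+213+92+3+86 = 429 → 01 ad.

01ad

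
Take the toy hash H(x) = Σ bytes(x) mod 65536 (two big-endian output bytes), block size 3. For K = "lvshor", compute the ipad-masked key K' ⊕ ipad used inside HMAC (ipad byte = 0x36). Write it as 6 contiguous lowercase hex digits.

Key "lvshor" = 6c 76 73 68 6f 72 is 6 bytes > B = 3, so hash it first: H(key) = 02 9e, then zero-pad to 3 bytes: K' = 02 9e 00.
XOR each byte with 0x36: 02⊕36=34, 9e⊕36=a8, 00⊕36=36.

34a836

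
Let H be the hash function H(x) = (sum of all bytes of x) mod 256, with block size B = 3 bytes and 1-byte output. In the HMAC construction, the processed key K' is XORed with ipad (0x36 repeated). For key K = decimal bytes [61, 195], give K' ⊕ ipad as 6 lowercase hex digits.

0bf536

Key decimal bytes [61, 195] = 3d c3 is 2 bytes ≤ B = 3; zero-pad to 3 bytes: K' = 3d c3 00.
XOR each byte with 0x36: 3d⊕36=0b, c3⊕36=f5, 00⊕36=36.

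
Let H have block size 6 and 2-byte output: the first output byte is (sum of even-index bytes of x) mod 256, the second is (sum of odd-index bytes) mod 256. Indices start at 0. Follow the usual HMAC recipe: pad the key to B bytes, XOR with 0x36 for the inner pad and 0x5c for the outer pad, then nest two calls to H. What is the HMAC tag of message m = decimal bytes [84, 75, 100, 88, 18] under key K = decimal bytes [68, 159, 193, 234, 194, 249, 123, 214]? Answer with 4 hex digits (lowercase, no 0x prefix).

8039

Key decimal bytes [68, 159, 193, 234, 194, 249, 123, 214] = 44 9f c1 ea c2 f9 7b d6 is 8 bytes > B = 6, so hash it first: H(key) = 42 58, then zero-pad to 6 bytes: K' = 42 58 00 00 00 00.
K' ⊕ ipad = 74 6e 36 36 36 36.  K' ⊕ opad = 1e 04 5c 5c 5c 5c.
Inner input = (K'⊕ipad) ∥ m = 74 6e 36 36 36 36 ∥ 54 4b 64 58 12.
Inner hash: even-index sum = 426 mod 256 = 170; odd-index sum = 381 mod 256 = 125 → aa 7d.
Outer input = (K'⊕opad) ∥ inner = 1e 04 5c 5c 5c 5c ∥ aa 7d.
Outer hash (tag): even-index sum = 384 mod 256 = 128; odd-index sum = 313 mod 256 = 57 → 80 39.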